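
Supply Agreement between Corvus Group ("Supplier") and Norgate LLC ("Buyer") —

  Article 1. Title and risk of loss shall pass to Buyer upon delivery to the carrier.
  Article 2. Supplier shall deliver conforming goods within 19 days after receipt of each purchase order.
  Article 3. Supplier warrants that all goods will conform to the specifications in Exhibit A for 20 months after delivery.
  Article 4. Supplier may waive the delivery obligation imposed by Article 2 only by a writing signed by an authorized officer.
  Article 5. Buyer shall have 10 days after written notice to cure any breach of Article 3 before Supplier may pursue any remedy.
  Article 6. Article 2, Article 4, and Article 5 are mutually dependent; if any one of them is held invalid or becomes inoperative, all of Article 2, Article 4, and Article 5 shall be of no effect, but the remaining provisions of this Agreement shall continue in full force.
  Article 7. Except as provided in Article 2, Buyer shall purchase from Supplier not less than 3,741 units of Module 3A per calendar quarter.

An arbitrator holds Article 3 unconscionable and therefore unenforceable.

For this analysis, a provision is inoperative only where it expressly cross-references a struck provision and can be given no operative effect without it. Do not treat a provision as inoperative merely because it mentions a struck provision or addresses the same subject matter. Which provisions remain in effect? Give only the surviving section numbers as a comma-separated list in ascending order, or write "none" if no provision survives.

Article 3 is struck. Article 5 has no operative effect of its own apart from Article 3 and is therefore inoperative. Although Article 7 refers to Article 2, its operative terms do not depend on Article 2, so it remains in effect. Article 6 declares Article 2, Article 4, and Article 5 mutually dependent; since one of them has fallen, all of them are of no effect. That brings down Article 2 and Article 4 as well. The remainder continues in force under Article 6. Article 1, Article 6, and Article 7 remain in effect.

1, 6, 7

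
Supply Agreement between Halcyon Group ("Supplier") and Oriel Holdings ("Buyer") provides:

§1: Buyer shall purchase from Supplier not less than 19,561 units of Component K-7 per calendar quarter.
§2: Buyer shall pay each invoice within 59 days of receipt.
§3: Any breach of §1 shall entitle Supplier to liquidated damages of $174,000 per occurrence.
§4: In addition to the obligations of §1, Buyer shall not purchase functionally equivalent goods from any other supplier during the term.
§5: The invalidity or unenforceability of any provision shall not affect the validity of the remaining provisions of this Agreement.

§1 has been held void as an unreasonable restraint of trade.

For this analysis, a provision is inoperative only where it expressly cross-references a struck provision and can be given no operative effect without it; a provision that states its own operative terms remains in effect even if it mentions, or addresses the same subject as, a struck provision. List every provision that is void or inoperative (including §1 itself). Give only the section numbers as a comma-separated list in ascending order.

1, 3

§1 is struck. §3 has no operative effect of its own apart from §1 and is therefore inoperative. Although §4 refers to §1, its operative terms do not depend on §1, so it remains in effect. Under the severability clause in §5, the remaining provisions continue in force. That leaves §2, §4, and §5 in effect.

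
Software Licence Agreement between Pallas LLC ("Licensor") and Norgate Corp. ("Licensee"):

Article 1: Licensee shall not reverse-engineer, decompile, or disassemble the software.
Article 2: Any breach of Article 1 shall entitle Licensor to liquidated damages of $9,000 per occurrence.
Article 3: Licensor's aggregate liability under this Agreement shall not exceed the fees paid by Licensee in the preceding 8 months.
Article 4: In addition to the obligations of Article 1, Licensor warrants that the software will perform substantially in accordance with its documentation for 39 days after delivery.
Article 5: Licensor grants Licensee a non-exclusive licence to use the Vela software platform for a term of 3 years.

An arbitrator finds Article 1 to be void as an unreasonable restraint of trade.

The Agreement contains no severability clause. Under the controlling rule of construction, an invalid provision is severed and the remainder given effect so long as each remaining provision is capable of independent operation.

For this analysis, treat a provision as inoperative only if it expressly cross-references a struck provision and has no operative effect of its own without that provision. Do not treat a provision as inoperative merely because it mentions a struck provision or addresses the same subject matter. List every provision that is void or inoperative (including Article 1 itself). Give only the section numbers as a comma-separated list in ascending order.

1, 2

Article 1 is struck. Article 2 has no operative effect of its own apart from Article 1 and is therefore inoperative. Article 4 mentions Article 1 but its own obligation stands independently of Article 1, so Article 4 is not affected. With no severability clause, the stated default rule severs what cannot stand and enforces each remaining provision that can operate on its own. That leaves Article 3, Article 4, and Article 5 in effect.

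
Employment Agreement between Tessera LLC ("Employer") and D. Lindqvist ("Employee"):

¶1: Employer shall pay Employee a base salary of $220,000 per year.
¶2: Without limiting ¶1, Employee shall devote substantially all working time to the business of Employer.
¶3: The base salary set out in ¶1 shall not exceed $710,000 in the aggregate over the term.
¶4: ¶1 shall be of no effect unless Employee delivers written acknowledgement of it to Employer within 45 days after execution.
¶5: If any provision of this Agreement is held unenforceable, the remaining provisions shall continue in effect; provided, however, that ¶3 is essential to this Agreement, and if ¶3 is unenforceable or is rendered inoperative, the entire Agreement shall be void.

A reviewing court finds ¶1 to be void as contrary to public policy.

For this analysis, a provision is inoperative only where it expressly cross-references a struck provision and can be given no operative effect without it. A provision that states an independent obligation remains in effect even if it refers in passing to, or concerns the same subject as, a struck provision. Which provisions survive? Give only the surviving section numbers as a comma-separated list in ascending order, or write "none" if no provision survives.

¶1 is struck. The whole of ¶3 is the aggregate cap on the base salary, defined by reference to ¶1, so ¶3 cannot stand once ¶1 is removed. ¶4 operates only by reference to ¶1, so it falls with ¶1. ¶5 makes ¶3 an essential term, and ¶3 has been rendered inoperative by the cascade; under ¶5, the entire Agreement is therefore void. No provision of the Agreement survives.

none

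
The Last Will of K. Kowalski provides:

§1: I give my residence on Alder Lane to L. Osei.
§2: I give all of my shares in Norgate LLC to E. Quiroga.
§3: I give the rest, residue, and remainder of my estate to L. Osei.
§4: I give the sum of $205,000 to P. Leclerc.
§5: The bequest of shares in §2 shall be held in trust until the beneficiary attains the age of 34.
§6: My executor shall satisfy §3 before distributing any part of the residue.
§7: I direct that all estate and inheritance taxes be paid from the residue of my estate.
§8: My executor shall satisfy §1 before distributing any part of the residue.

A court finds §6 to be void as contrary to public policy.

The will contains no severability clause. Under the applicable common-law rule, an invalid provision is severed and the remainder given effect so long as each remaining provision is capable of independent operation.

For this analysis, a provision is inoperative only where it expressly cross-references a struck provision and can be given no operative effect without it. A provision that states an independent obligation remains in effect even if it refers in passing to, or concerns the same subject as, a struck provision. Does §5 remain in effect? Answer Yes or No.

§6 is struck. No other provision's operative terms depend on §6. Under the stated default rule, only provisions that cannot operate independently fall away; the rest are enforced. The provisions still in force are §1, §2, §3, §4, §5, §7, and §8. §5 is among the surviving provisions, so the answer is yes.

Yes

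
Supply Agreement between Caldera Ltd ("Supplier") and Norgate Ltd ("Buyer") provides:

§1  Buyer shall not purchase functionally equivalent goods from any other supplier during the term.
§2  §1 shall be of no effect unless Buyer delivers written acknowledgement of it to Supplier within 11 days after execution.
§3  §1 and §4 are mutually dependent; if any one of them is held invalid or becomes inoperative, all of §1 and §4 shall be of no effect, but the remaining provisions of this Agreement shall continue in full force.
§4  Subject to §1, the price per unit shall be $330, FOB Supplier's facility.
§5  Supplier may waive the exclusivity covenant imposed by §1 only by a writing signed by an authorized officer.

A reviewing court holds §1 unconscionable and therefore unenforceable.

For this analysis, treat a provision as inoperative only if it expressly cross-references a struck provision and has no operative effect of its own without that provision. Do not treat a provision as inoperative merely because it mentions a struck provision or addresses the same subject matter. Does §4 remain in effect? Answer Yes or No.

No

§1 is struck. The only function of §2 is the acknowledgement condition for §1, so it cannot stand once §1 is removed. §5 operates only by reference to §1, so it falls with §1. §3 declares §1 and §4 mutually dependent; since one of them has fallen, all of them are of no effect. That brings down §4 as well. The remainder continues in force under §3. Only §3 remains in effect. §4 is among the inoperative provisions, so the answer is no.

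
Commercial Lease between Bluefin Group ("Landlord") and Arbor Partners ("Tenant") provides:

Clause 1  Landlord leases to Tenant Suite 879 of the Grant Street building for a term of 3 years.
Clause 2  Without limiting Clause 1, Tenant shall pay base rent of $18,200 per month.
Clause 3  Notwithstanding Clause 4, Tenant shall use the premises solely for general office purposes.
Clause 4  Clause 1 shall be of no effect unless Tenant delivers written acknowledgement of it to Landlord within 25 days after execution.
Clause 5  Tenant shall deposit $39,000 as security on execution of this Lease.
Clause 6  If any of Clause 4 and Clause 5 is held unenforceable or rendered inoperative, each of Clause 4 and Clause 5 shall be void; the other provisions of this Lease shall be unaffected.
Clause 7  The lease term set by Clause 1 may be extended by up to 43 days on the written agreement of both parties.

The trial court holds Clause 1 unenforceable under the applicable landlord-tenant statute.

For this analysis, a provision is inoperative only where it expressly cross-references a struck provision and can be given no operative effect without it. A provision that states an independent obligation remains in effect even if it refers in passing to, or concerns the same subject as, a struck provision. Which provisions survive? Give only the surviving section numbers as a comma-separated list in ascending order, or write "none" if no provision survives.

2, 3, 6

Clause 1 is struck. Clause 4 merely fixes the acknowledgement condition for Clause 1; with Clause 1 gone it has nothing to operate on and falls away. Clause 7 has no operative effect of its own apart from Clause 1 and is therefore inoperative. Although Clause 3 refers to Clause 4, its operative terms do not depend on Clause 4, so it remains in effect. Clause 2 mentions Clause 1 but its own obligation stands independently of Clause 1, so Clause 2 is not affected. Clause 6 declares Clause 4 and Clause 5 mutually dependent; since one of them has fallen, all of them are of no effect. That brings down Clause 5 as well. The remainder continues in force under Clause 6. Clause 2, Clause 3, and Clause 6 remain in effect.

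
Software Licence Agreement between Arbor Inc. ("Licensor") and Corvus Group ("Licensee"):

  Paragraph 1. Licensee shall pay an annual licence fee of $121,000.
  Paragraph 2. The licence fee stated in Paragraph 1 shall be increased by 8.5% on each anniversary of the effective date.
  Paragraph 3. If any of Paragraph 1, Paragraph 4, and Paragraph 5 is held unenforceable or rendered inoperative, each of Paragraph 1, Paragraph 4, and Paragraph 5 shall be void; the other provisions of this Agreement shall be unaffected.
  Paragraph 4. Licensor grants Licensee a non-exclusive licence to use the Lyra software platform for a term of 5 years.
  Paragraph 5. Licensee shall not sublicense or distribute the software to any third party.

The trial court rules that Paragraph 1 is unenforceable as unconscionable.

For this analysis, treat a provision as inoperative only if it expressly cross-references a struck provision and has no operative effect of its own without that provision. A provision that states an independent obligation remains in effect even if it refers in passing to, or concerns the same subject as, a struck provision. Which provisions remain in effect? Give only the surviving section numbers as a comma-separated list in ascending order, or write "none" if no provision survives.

3

Paragraph 1 is struck. Paragraph 2 operates only by reference to Paragraph 1, so it falls with Paragraph 1. Paragraph 3 declares Paragraph 1, Paragraph 4, and Paragraph 5 mutually dependent; since one of them has fallen, all of them are of no effect. That brings down Paragraph 4 and Paragraph 5 as well. The remainder continues in force under Paragraph 3. Only Paragraph 3 remains in effect.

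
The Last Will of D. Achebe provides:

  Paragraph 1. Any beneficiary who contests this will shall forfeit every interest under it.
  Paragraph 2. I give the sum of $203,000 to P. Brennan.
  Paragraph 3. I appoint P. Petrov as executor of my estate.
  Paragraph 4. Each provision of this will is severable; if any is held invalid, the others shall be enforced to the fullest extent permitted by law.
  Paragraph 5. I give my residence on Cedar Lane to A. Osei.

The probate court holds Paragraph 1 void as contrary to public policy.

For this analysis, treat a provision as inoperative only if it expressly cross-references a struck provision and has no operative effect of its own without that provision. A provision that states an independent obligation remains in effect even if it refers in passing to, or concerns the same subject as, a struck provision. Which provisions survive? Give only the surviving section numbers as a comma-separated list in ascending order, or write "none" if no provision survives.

2, 3, 4, 5

Paragraph 1 is struck. Nothing else in the will is defined by reference to Paragraph 1. Paragraph 4 is a severability clause and preserves every provision that can still be given independent effect. That leaves Paragraph 2, Paragraph 3, Paragraph 4, and Paragraph 5 in effect.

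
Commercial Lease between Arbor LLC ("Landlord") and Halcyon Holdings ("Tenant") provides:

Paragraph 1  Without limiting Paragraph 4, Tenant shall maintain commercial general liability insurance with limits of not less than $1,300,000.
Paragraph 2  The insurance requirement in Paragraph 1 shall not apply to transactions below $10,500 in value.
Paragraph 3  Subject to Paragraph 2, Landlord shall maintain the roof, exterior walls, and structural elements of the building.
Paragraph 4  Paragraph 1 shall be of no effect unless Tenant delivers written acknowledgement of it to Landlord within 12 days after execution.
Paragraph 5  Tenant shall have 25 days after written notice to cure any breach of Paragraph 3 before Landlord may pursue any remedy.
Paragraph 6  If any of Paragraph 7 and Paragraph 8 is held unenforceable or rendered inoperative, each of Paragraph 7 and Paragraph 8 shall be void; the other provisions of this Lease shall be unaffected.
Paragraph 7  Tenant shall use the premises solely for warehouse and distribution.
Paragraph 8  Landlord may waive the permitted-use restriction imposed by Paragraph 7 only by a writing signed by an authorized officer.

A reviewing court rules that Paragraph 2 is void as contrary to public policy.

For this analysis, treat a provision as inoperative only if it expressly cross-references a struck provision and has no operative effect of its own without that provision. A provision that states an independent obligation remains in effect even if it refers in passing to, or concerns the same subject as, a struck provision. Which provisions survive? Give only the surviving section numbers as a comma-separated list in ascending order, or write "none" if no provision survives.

1, 3, 4, 5, 6, 7, 8

Paragraph 2 is struck. Although Paragraph 3 refers to Paragraph 2, its operative terms do not depend on Paragraph 2, so it remains in effect. Nothing else in the Lease is defined by reference to Paragraph 2. Paragraph 6 ties Paragraph 7 and Paragraph 8 together, but none of those is affected here; the remaining provisions continue in force under Paragraph 6. Paragraph 1, Paragraph 3, Paragraph 4, Paragraph 5, Paragraph 6, Paragraph 7, and Paragraph 8 remain in effect.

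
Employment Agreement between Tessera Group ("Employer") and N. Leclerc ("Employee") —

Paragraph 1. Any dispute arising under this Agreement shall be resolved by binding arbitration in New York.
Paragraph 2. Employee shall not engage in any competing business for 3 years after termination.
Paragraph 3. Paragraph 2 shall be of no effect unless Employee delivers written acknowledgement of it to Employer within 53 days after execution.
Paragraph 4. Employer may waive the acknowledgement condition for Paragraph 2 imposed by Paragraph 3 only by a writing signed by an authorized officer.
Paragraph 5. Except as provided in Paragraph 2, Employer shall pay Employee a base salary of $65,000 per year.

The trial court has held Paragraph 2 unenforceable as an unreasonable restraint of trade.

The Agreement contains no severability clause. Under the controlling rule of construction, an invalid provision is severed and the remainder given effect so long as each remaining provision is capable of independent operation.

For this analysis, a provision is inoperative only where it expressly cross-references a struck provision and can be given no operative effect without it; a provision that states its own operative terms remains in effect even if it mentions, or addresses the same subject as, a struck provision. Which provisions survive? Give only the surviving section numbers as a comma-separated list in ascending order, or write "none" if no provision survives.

1, 5

Paragraph 2 is struck. Paragraph 3 has no operative effect of its own apart from Paragraph 2 and is therefore inoperative. Paragraph 4 operates only by reference to Paragraph 3, so it falls with Paragraph 3. Although Paragraph 5 refers to Paragraph 2, its operative terms do not depend on Paragraph 2, so it remains in effect. With no severability clause, the stated default rule severs what cannot stand and enforces each remaining provision that can operate on its own. Paragraph 1 and Paragraph 5 remain in effect.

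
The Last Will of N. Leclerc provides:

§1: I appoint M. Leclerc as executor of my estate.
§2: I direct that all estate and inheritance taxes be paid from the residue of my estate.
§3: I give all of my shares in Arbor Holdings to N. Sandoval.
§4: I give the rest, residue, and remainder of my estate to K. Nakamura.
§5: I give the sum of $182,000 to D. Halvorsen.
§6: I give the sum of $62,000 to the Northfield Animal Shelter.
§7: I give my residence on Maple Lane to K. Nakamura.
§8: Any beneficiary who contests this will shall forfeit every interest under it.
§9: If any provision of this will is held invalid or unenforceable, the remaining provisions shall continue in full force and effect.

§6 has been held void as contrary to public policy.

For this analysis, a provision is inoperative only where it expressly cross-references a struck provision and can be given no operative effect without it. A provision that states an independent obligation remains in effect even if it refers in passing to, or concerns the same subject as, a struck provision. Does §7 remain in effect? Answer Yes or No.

Yes

§6 is struck. No other provision's operative terms depend on §6. §9 is a severability clause and preserves every provision that can still be given independent effect. That leaves §1, §2, §3, §4, §5, §7, §8, and §9 in effect. §7 is among the surviving provisions, so the answer is yes.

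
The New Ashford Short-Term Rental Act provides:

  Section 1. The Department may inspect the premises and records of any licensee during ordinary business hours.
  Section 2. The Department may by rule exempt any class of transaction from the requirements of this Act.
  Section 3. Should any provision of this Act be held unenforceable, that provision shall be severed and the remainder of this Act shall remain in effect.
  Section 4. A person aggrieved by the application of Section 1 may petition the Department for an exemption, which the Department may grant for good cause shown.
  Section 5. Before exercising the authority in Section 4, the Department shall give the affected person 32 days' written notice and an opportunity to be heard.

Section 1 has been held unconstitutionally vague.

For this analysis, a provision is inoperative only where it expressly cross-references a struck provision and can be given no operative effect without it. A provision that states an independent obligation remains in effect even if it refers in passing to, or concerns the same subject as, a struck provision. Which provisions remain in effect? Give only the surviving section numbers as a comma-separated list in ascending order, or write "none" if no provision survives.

2, 3

Section 1 is struck. Section 4 has no operative effect of its own apart from Section 1 and is therefore inoperative. Section 5 operates only by reference to Section 4, so it falls with Section 4. Section 3 is a severability clause and preserves every provision that can still be given independent effect. The provisions still in force are Section 2 and Section 3.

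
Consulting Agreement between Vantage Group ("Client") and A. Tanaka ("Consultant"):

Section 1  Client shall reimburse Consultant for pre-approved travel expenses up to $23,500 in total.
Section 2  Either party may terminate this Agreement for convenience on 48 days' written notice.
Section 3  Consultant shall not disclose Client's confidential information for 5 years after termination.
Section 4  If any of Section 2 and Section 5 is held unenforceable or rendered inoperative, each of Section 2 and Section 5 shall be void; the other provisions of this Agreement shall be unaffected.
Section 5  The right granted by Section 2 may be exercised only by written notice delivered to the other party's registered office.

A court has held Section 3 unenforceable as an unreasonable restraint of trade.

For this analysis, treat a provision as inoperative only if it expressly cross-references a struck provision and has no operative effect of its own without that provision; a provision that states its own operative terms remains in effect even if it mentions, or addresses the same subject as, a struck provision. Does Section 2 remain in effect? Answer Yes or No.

Section 3 is struck. Nothing else in the Agreement is defined by reference to Section 3. Section 4 ties Section 2 and Section 5 together, but none of those is affected here; the remaining provisions continue in force under Section 4. Section 1, Section 2, Section 4, and Section 5 remain in effect. Section 2 is among the surviving provisions, so the answer is yes.

Yes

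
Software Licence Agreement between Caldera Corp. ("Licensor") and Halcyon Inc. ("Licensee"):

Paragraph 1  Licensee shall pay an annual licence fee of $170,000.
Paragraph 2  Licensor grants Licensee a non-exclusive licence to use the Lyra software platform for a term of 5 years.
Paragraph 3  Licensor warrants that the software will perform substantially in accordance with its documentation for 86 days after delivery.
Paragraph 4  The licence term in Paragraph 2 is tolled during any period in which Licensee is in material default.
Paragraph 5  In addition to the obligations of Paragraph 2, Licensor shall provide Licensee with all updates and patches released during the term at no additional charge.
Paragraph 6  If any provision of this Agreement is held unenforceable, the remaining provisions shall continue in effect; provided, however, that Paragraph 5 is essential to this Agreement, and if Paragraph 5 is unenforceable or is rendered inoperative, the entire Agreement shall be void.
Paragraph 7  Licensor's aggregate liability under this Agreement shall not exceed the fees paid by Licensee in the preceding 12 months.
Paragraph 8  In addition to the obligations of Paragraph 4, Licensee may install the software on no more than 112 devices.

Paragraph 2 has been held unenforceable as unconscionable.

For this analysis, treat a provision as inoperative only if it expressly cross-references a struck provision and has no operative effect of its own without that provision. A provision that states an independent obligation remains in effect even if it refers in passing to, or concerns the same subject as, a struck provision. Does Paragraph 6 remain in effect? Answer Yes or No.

Yes

Paragraph 2 is struck. The whole of Paragraph 4 is the tolling of the licence term, defined by reference to Paragraph 2, so Paragraph 4 cannot stand once Paragraph 2 is removed. Paragraph 8 mentions Paragraph 4 but its own obligation stands independently of Paragraph 4, so Paragraph 8 is not affected. Although Paragraph 5 refers to Paragraph 2, its operative terms do not depend on Paragraph 2, so it remains in effect. Paragraph 6 makes Paragraph 5 an essential term, but Paragraph 5 is unaffected, so the severability proviso in Paragraph 6 preserves the remaining provisions. Paragraph 1, Paragraph 3, Paragraph 5, Paragraph 6, Paragraph 7, and Paragraph 8 remain in effect. Paragraph 6 is among the surviving provisions, so the answer is yes.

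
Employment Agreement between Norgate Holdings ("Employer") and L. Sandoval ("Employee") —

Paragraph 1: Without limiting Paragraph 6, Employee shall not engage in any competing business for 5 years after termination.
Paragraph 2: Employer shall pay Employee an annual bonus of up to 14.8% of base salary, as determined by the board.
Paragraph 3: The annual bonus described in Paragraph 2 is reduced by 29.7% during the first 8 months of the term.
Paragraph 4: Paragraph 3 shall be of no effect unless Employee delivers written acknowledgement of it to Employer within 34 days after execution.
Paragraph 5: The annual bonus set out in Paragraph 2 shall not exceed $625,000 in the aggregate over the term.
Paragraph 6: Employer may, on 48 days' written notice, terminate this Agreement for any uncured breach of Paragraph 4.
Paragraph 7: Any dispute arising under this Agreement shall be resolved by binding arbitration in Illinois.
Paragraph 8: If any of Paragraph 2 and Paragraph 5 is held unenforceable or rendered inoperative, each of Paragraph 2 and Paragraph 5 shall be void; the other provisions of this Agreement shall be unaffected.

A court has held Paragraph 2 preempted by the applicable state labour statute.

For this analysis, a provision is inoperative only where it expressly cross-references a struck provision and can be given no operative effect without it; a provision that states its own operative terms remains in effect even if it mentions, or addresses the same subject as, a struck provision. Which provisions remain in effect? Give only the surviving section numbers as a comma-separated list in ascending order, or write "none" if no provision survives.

Paragraph 2 is struck. The whole of Paragraph 3 is the introductory reduction to the annual bonus, defined by reference to Paragraph 2, so Paragraph 3 cannot stand once Paragraph 2 is removed. The whole of Paragraph 5 is the aggregate cap on the annual bonus, defined by reference to Paragraph 2, so Paragraph 5 cannot stand once Paragraph 2 is removed. Paragraph 4 merely fixes the acknowledgement condition for Paragraph 3; with Paragraph 3 gone it has nothing to operate on and falls away. The only function of Paragraph 6 is the termination right for breach of Paragraph 4, so it cannot stand once Paragraph 4 is removed. Paragraph 1 mentions Paragraph 6 but its own obligation stands independently of Paragraph 6, so Paragraph 1 is not affected. Paragraph 8 declares Paragraph 2 and Paragraph 5 mutually dependent; since one of them has fallen, all of them are of no effect. The remainder continues in force under Paragraph 8. That leaves Paragraph 1, Paragraph 7, and Paragraph 8 in effect.

1, 7, 8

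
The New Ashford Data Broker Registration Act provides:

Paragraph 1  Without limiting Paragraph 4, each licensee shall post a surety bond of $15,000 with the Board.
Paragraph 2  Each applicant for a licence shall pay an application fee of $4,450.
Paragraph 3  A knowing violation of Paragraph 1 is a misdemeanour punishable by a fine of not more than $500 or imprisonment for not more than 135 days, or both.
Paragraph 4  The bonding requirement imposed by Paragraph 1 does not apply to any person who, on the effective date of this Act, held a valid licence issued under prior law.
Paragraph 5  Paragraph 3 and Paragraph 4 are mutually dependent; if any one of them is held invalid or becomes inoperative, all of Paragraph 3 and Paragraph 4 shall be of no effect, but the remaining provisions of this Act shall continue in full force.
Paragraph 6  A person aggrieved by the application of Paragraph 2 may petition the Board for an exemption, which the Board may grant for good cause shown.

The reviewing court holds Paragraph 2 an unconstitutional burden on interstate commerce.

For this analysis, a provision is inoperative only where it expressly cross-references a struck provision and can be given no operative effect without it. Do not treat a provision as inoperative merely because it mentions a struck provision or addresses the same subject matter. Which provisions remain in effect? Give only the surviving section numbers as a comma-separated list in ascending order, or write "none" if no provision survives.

1, 3, 4, 5

Paragraph 2 is struck. Paragraph 6 operates only by reference to Paragraph 2, so it falls with Paragraph 2. Paragraph 5 ties Paragraph 3 and Paragraph 4 together, but none of those is affected here; the remaining provisions continue in force under Paragraph 5. The provisions still in force are Paragraph 1, Paragraph 3, Paragraph 4, and Paragraph 5.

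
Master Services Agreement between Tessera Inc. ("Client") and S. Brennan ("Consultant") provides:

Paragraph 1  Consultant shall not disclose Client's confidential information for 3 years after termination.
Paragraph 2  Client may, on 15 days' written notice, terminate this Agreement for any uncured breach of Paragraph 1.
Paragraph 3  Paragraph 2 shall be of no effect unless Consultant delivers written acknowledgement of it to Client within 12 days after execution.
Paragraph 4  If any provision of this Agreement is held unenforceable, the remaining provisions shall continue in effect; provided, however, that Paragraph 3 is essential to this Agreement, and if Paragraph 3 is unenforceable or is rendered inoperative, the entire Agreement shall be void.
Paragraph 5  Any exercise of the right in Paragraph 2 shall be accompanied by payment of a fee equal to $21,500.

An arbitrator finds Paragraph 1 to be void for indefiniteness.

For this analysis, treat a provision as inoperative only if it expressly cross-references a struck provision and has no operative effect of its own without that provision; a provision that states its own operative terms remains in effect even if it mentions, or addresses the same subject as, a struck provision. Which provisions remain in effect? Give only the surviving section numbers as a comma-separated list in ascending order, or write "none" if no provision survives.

none

Paragraph 1 is struck. Paragraph 2 has no operative effect of its own apart from Paragraph 1 and is therefore inoperative. Paragraph 3 operates only by reference to Paragraph 2, so it falls with Paragraph 2. Paragraph 5 merely fixes the exercise fee for Paragraph 2; with Paragraph 2 gone it has nothing to operate on and falls away. Paragraph 4 makes Paragraph 3 an essential term, and Paragraph 3 has been rendered inoperative by the cascade; under Paragraph 4, the entire Agreement is therefore void. No provision of the Agreement survives.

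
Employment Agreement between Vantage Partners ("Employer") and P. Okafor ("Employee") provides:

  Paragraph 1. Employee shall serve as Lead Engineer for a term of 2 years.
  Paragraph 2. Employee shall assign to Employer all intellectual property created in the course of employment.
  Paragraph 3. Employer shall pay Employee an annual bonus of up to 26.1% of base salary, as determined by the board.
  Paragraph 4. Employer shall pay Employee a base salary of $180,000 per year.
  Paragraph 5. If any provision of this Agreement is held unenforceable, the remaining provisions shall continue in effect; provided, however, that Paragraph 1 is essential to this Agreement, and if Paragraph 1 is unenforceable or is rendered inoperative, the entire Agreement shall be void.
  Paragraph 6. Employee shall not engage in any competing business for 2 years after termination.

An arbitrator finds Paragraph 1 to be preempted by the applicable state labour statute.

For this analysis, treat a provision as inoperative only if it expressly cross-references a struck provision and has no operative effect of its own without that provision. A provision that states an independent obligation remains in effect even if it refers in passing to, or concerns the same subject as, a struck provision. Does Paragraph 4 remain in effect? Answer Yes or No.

Paragraph 1 is struck. Nothing else in the Agreement is defined by reference to Paragraph 1. Paragraph 5 makes Paragraph 1 an essential term, and Paragraph 1 is the provision held invalid; under Paragraph 5, the entire Agreement is therefore void. No provision of the Agreement survives. Paragraph 4 is among the inoperative provisions, so the answer is no.

No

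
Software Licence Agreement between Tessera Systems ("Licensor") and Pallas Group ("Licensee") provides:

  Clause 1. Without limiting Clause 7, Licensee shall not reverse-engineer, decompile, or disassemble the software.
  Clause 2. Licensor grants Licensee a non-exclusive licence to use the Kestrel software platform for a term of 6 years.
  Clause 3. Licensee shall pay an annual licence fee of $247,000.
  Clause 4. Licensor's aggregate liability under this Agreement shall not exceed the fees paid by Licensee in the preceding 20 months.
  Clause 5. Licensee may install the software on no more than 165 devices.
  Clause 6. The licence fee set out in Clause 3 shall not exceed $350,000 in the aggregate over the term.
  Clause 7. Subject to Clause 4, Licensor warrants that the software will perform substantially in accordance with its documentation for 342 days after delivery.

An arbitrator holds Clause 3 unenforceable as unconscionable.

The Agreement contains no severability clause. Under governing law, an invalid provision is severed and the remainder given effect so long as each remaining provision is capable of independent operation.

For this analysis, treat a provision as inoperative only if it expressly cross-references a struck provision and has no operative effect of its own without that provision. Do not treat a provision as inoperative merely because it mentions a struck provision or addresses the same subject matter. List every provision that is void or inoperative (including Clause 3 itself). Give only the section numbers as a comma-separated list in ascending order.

3, 6

Clause 3 is struck. Clause 6 does nothing except set the aggregate cap on the licence fee by reference to Clause 3; with Clause 3 gone it has no independent effect and is inoperative. With no severability clause, the stated default rule severs what cannot stand and enforces each remaining provision that can operate on its own. Clause 1, Clause 2, Clause 4, Clause 5, and Clause 7 remain in effect.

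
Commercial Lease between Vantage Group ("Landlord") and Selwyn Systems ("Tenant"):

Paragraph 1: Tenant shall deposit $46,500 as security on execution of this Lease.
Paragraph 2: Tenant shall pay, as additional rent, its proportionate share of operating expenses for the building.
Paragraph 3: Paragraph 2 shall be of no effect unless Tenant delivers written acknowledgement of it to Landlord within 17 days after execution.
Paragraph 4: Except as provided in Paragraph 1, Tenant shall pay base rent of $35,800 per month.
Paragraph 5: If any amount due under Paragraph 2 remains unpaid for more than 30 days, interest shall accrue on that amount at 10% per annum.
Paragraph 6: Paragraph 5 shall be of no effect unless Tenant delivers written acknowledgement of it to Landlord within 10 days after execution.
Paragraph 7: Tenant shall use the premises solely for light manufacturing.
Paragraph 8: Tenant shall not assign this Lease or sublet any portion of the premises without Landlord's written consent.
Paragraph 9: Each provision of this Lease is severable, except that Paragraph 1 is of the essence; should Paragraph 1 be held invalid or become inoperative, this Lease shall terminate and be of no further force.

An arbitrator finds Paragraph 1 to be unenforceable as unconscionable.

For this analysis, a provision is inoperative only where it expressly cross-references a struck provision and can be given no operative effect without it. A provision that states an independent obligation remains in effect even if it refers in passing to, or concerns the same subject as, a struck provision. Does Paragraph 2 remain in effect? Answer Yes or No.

No

Paragraph 1 is struck. No other provision's operative terms depend on Paragraph 1. Paragraph 9 makes Paragraph 1 an essential term, and Paragraph 1 is the provision held invalid; under Paragraph 9, the entire Lease is therefore void. No provision of the Lease survives. Paragraph 2 is among the inoperative provisions, so the answer is no.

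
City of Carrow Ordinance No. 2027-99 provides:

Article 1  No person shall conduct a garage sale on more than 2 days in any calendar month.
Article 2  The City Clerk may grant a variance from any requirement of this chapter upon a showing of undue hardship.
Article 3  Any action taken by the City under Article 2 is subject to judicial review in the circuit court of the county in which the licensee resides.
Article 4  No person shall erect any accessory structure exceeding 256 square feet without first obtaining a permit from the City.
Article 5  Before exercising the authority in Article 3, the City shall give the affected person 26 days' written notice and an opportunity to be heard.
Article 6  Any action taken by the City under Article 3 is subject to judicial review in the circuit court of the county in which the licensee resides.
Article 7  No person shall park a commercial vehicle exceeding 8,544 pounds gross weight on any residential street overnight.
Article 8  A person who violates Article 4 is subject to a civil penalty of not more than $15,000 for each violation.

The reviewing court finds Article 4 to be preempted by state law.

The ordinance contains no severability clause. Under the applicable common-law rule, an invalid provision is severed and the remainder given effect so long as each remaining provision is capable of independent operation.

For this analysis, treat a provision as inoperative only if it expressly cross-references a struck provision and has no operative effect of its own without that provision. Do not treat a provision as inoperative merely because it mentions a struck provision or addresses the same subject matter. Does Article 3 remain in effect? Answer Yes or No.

Yes

Article 4 is struck. Article 8 has no operative effect of its own apart from Article 4 and is therefore inoperative. Under the stated default rule, only provisions that cannot operate independently fall away; the rest are enforced. Article 1, Article 2, Article 3, Article 5, Article 6, and Article 7 remain in effect. Article 3 is among the surviving provisions, so the answer is yes.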